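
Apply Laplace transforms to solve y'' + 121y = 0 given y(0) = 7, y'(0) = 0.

L{y''} + 121L{y} = 0. s²Y - 7s - 0 + 121Y = 0. Y(s² + 121) = 7s. Y = (7s)/(s² + 121). Inverting: y(t) = 7cos(11t)

Final answer: y(t) = 7cos(11t)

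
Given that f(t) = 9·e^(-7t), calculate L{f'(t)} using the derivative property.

f(0) = 9, F(s) = 9/(s+7). L{f'(t)} = s·F(s) - f(0) = 9s/(s+7) - 9 = (9s - 9(s+7))/(s+7) = -63/(s+7)

Final answer: -63/(s+7)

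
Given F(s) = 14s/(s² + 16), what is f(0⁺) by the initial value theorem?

f(0⁺) = lim_{s→∞} s·14s/(s² + 16) = lim_{s→∞} 14s²/(s² + 16) = 14

Final answer: 14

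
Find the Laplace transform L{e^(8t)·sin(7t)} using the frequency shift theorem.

Frequency shift: L{e^(at)f(t)} = F(s-a). L{e^(8t)·sin(7t)} = 7/((s-8)² + 49)

Final answer: 7/((s-8)² + 49)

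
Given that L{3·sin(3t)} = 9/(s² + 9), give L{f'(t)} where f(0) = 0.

L{f'(t)} = s·F(s) - f(0) = s·9/(s² + 9) - 0 = 9s/(s² + 9)

Final answer: 9s/(s² + 9)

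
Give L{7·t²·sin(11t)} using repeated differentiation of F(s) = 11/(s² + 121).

F(s) = 11/(s² + 121). F'(s) = -22s/(s² + 121)². F''(s) = -22(121 - 3s²)/(s² + 121)³ = (66s² - 2662)/(s² + 121)³. So L{t²·sin(11t)} = (-1)² F''(s) = (66s² - 2662)/(s² + 121)³. Then L{7·t²·sin(11t)} = 7·(66s² - 2662)/(s² + 121)³ = (462s² - 18634)/(s² + 121)³

Final answer: (462s² - 18634)/(s² + 121)³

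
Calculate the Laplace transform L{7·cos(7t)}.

L{cos(ωt)} = s/(s² + ω²), so L{cos(7t)} = s/(s² + 49). Then L{7·cos(7t)} = 7·s/(s² + 49) = 7s/(s² + 49)

Final answer: 7s/(s² + 49)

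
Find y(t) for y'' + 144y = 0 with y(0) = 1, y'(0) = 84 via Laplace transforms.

L{y''} + 144L{y} = 0. s²Y - s - 84 + 144Y = 0. Y(s² + 144) = s + 84. Y = (s + 84)/(s² + 144). Inverting: y(t) = cos(12t) + 7sin(12t)

Final answer: y(t) = cos(12t) + 7sin(12t)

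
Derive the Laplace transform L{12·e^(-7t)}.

L{e^(at)} = 1/(s-a), so L{e^(-7t)} = 1/(s+7). Then L{12·e^(-7t)} = 12/(s+7)

Final answer: 12/(s+7)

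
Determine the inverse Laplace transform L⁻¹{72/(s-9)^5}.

L⁻¹{n!/(s-a)^(n+1)} = t^n·e^(at) with n=4, a=9. So L⁻¹{24/(s-9)^5} = t^4·e^(9t), and L⁻¹{72/(s-9)^5} = (72/24)·t^4·e^(9t) = 3·t^4·e^(9t)

Final answer: 3·t^4·e^(9t)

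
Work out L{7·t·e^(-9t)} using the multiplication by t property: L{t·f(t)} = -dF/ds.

Using L{t^n·e^(at)} = n!/(s-a)^(n+1), L{t·e^(-9t)} = 1/(s+9)^2, so L{7·t·e^(-9t)} = 7·1/(s+9)^2 = 7/(s+9)^2

Final answer: 7/(s+9)^2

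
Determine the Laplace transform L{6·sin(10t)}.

L{sin(ωt)} = ω/(s² + ω²), so L{sin(10t)} = 10/(s² + 100). Then L{6·sin(10t)} = 6·10/(s² + 100) = 60/(s² + 100)

Final answer: 60/(s² + 100)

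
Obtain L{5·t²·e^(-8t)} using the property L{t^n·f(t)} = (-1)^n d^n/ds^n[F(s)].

L{e^(-8t)} = 1/(s+8). d/ds[1/(s+8)] = -1/(s+8)². d²/ds²[1/(s+8)] = 2/(s+8)³. So L{t²·e^(-8t)} = (-1)² · 2/(s+8)³ = 2/(s+8)³. Then L{5·t²·e^(-8t)} = 5·2/(s+8)³ = 10/(s+8)³

Final answer: 10/(s+8)³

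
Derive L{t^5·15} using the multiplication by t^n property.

L{15} = 15/s. d^1/ds^1[1/s] = -1/s². d^2/ds^2[1/s] = 2/s^3. d^3/ds^3[1/s] = -6/s^4. d^4/ds^4[1/s] = 24/s^5. d^5/ds^5[1/s] = -120/s^6. So L{t^5} = (-1)^{5}·-120/s^6 = 120/s^6. Then L{t^5·15} = 15·120/s^6 = 1800/s^6

Final answer: 1800/s^6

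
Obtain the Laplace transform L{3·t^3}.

L{t^n} = n!/s^(n+1), so L{t^3} = 6/s^4. Then L{3·t^3} = 3·6/s^4 = 18/s^4

Final answer: 18/s^4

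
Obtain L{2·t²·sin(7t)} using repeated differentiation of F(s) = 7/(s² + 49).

F(s) = 7/(s² + 49). F'(s) = -14s/(s² + 49)². F''(s) = -14(49 - 3s²)/(s² + 49)³ = (42s² - 686)/(s² + 49)³. So L{t²·sin(7t)} = (-1)² F''(s) = (42s² - 686)/(s² + 49)³. Then L{2·t²·sin(7t)} = 2·(42s² - 686)/(s² + 49)³ = (84s² - 1372)/(s² + 49)³

Final answer: (84s² - 1372)/(s² + 49)³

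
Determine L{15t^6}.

L{t^n} = n!/s^(n+1). So L{15t^6} = 15·6!/s^7 = 10800/s^7

Final answer: 10800/s^7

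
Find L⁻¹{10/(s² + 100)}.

This is the form c·a/(s² + a²) with a = 10. L⁻¹ = sin(10t)

Final answer: sin(10t)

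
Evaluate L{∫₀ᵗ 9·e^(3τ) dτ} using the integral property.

L{∫₀ᵗ f(τ)dτ} = F(s)/s with F(s) = 9/(s-3), so L{∫₀ᵗ 9·e^(3τ) dτ} = 9/(s(s-3))

Final answer: 9/(s(s-3))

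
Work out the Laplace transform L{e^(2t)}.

L{e^(at)} = 1/(s-a), so L{e^(2t)} = 1/(s-2)

Final answer: 1/(s-2)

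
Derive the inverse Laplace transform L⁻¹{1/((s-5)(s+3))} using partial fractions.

Decompose: A/(s-5) + B/(s+3). A = 1/8, B = -1/8. f(t) = (e^(5t) - e^(-3t))/8

Final answer: (e^(5t) - e^(-3t))/8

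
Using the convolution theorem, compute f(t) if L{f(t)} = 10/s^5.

10/s^5 = (10/s)·(1/s^4) = L{10}·L{t^3/6}. By convolution, f(t) = 10*t^3/6 = ∫₀ᵗ 10·τ^3/6 dτ = 10·t^4/24

Final answer: 10·t^4/24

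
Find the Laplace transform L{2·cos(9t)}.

L{cos(ωt)} = s/(s² + ω²), so L{cos(9t)} = s/(s² + 81). Then L{2·cos(9t)} = 2·s/(s² + 81) = 2s/(s² + 81)

Final answer: 2s/(s² + 81)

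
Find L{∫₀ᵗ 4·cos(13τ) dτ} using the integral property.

L{∫₀ᵗ f(τ)dτ} = F(s)/s with F(s) = 4s/(s² + 169), so the result is (4s/(s² + 169))/s = 4/(s² + 169)

Final answer: 4/(s² + 169)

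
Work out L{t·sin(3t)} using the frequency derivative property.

L{sin(3t)} = 3/(s² + 9). By L{t·f(t)} = -F'(s): -d/ds[3/(s² + 9)] = -(3)·(-2s)/(s² + 9)² = 6s/(s² + 9)²

Final answer: 6s/(s² + 9)²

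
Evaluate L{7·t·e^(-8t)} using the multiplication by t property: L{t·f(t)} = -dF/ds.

Using L{t^n·e^(at)} = n!/(s-a)^(n+1), L{t·e^(-8t)} = 1/(s+8)^2, so L{7·t·e^(-8t)} = 7·1/(s+8)^2 = 7/(s+8)^2

Final answer: 7/(s+8)^2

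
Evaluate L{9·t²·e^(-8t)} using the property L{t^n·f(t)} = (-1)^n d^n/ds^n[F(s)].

L{e^(-8t)} = 1/(s+8). d/ds[1/(s+8)] = -1/(s+8)². d²/ds²[1/(s+8)] = 2/(s+8)³. So L{t²·e^(-8t)} = (-1)² · 2/(s+8)³ = 2/(s+8)³. Then L{9·t²·e^(-8t)} = 9·2/(s+8)³ = 18/(s+8)³

Final answer: 18/(s+8)³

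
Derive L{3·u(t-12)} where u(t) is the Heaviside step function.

L{u(t-a)} = e^(-as)/s. Here a=12, so L{u(t-12)} = e^(-12s)/s, and L{3·u(t-12)} = 3·e^(-12s)/s

Final answer: 3·e^(-12s)/s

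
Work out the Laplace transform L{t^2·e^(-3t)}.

L{t^n·e^(at)} = n!/(s-a)^(n+1), so L{t^2·e^(-3t)} = 2/(s+3)^3

Final answer: 2/(s+3)^3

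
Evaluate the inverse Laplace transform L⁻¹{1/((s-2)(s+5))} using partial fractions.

Decompose: A/(s-2) + B/(s+5). A = 1/7, B = -1/7. f(t) = (e^(2t) - e^(-5t))/7

Final answer: (e^(2t) - e^(-5t))/7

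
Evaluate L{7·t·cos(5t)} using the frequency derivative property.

L{cos(5t)} = s/(s² + 25). Derivative: d/ds[s/(s² + 25)] = [(s² + 25) - s·2s]/(s² + 25)² = (25 - s²)/(s² + 25)². So L{t·cos(5t)} = -F'(s) = (s² - 25)/(s² + 25)². Then L{7·t·cos(5t)} = 7·(s² - 25)/(s² + 25)²

Final answer: 7·(s² - 25)/(s² + 25)²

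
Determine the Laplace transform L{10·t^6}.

L{t^n} = n!/s^(n+1), so L{t^6} = 720/s^7. Then L{10·t^6} = 10·720/s^7 = 7200/s^7

Final answer: 7200/s^7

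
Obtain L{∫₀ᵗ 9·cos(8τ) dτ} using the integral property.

L{∫₀ᵗ f(τ)dτ} = F(s)/s with F(s) = 9s/(s² + 64), so the result is (9s/(s² + 64))/s = 9/(s² + 64)

Final answer: 9/(s² + 64)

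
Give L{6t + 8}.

L{6t + 8} = 6·L{t} + 8·L{1} = 6/s² + 8/s

Final answer: 6/s² + 8/s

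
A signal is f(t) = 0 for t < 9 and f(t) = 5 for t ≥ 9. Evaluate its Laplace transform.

f(t) = 5·u(t-9). L{u(t-9)} = e^(-9s)/s, so L{f(t)} = 5·e^(-9s)/s

Final answer: 5·e^(-9s)/s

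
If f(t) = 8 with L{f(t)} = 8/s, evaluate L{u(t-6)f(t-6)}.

Time shift theorem: L{u(t-a)f(t-a)} = e^(-as)F(s). Here a=6, F(s) = 8/s, so L{u(t-6)f(t-6)} = e^(-6s)·8/s

Final answer: e^(-6s)·8/s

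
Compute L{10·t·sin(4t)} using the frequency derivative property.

L{sin(4t)} = 4/(s² + 16). By L{t·f(t)} = -F'(s): -d/ds[4/(s² + 16)] = -(4)·(-2s)/(s² + 16)² = 8s/(s² + 16)². Then L{10·t·sin(4t)} = 10·8s/(s² + 16)² = 80s/(s² + 16)²

Final answer: 80s/(s² + 16)²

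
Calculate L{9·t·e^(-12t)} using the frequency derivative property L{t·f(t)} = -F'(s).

L{e^(-12t)} = 1/(s+12). By frequency derivative: L{t·e^(-12t)} = -d/ds[1/(s+12)] = -(-1)/(s+12)² = 1/(s+12)². Then L{9·t·e^(-12t)} = 9·1/(s+12)² = 9/(s+12)²

Final answer: 9/(s+12)²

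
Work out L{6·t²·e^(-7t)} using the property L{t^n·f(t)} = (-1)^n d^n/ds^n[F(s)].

L{e^(-7t)} = 1/(s+7). d/ds[1/(s+7)] = -1/(s+7)². d²/ds²[1/(s+7)] = 2/(s+7)³. So L{t²·e^(-7t)} = (-1)² · 2/(s+7)³ = 2/(s+7)³. Then L{6·t²·e^(-7t)} = 6·2/(s+7)³ = 12/(s+7)³

Final answer: 12/(s+7)³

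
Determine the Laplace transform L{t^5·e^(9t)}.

L{t^n·e^(at)} = n!/(s-a)^(n+1), so L{t^5·e^(9t)} = 120/(s-9)^6

Final answer: 120/(s-9)^6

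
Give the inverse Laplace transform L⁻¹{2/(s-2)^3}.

L⁻¹{n!/(s-a)^(n+1)} = t^n·e^(at), so L⁻¹{2/(s-2)^3} = t^2·e^(2t)

Final answer: t^2·e^(2t)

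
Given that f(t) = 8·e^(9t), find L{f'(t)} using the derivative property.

f(0) = 8, F(s) = 8/(s-9). L{f'(t)} = s·F(s) - f(0) = 8s/(s-9) - 8 = (8s - 8(s-9))/(s-9) = 72/(s-9)

Final answer: 72/(s-9)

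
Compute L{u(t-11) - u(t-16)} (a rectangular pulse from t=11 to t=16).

L{u(t-a)} = e^(-as)/s. L{u(t-11) - u(t-16)} = (e^(-11s) - e^(-16s))/s

Final answer: (e^(-11s) - e^(-16s))/s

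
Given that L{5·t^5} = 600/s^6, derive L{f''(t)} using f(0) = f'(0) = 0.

L{f''(t)} = s²F(s) - sf(0) - f'(0) = s²·600/s^6 - 0 - 0 = 600/s^4

Final answer: 600/s^4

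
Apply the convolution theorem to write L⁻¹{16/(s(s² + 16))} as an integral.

16/(s(s² + 16)) = (1/s)·(16/(s² + 16)) = L{1}·L{4·sin(4t)}. So f(t) = 1*(4·sin(4t)) = ∫₀ᵗ 4·sin(4τ) dτ

Final answer: ∫₀ᵗ 4·sin(4τ) dτ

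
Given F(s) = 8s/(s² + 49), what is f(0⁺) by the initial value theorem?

f(0⁺) = lim_{s→∞} s·8s/(s² + 49) = lim_{s→∞} 8s²/(s² + 49) = 8

Final answer: 8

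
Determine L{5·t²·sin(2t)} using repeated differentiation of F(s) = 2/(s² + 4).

F(s) = 2/(s² + 4). F'(s) = -4s/(s² + 4)². F''(s) = -4(4 - 3s²)/(s² + 4)³ = (12s² - 16)/(s² + 4)³. So L{t²·sin(2t)} = (-1)² F''(s) = (12s² - 16)/(s² + 4)³. Then L{5·t²·sin(2t)} = 5·(12s² - 16)/(s² + 4)³ = (60s² - 80)/(s² + 4)³

Final answer: (60s² - 80)/(s² + 4)³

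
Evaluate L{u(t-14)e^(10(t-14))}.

u(t-a)f(t-a) with f(t)=e^(10t). L{e^(10t)} = 1/(s-10). By time shift: e^(-14s)/(s-10)

Final answer: e^(-14s)/(s-10)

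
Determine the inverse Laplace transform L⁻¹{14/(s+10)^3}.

L⁻¹{n!/(s-a)^(n+1)} = t^n·e^(at) with n=2, a=-10. So L⁻¹{2/(s+10)^3} = t^2·e^(-10t), and L⁻¹{14/(s+10)^3} = (14/2)·t^2·e^(-10t) = 7·t^2·e^(-10t)

Final answer: 7·t^2·e^(-10t)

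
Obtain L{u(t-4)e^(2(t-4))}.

u(t-a)f(t-a) with f(t)=e^(2t). L{e^(2t)} = 1/(s-2). By time shift: e^(-4s)/(s-2)

Final answer: e^(-4s)/(s-2)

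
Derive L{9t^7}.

L{t^n} = n!/s^(n+1). So L{9t^7} = 9·7!/s^8 = 45360/s^8

Final answer: 45360/s^8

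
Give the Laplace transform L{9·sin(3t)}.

L{sin(ωt)} = ω/(s² + ω²), so L{sin(3t)} = 3/(s² + 9). Then L{9·sin(3t)} = 9·3/(s² + 9) = 27/(s² + 9)

Final answer: 27/(s² + 9)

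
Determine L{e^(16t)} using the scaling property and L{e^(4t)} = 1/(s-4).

Using L{f(at)} = (1/a)F(s/a) with a=4 and f(t) = e^(4t): L{e^(16t)} = (1/4) · 1/((s/4)-4) = (1/4) · 4/(s-16) = 1/(s-16)

Final answer: 1/(s-16)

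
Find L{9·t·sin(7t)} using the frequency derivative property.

L{sin(7t)} = 7/(s² + 49). By L{t·f(t)} = -F'(s): -d/ds[7/(s² + 49)] = -(7)·(-2s)/(s² + 49)² = 14s/(s² + 49)². Then L{9·t·sin(7t)} = 9·14s/(s² + 49)² = 126s/(s² + 49)²

Final answer: 126s/(s² + 49)²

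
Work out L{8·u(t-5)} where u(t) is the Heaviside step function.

L{u(t-a)} = e^(-as)/s. Here a=5, so L{u(t-5)} = e^(-5s)/s, and L{8·u(t-5)} = 8·e^(-5s)/s

Final answer: 8·e^(-5s)/s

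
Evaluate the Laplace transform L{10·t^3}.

L{t^n} = n!/s^(n+1), so L{t^3} = 6/s^4. Then L{10·t^3} = 10·6/s^4 = 60/s^4

Final answer: 60/s^4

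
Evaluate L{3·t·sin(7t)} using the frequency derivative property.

L{sin(7t)} = 7/(s² + 49). By L{t·f(t)} = -F'(s): -d/ds[7/(s² + 49)] = -(7)·(-2s)/(s² + 49)² = 14s/(s² + 49)². Then L{3·t·sin(7t)} = 3·14s/(s² + 49)² = 42s/(s² + 49)²

Final answer: 42s/(s² + 49)²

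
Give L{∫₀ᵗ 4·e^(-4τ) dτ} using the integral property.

L{∫₀ᵗ f(τ)dτ} = F(s)/s with F(s) = 4/(s+4), so L{∫₀ᵗ 4·e^(-4τ) dτ} = 4/(s(s+4))

Final answer: 4/(s(s+4))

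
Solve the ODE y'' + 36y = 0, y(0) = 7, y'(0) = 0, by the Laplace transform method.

L{y''} + 36L{y} = 0. s²Y - 7s - 0 + 36Y = 0. Y(s² + 36) = 7s. Y = (7s)/(s² + 36). Inverting: y(t) = 7cos(6t)

Final answer: y(t) = 7cos(6t)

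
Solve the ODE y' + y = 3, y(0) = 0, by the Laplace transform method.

sY + Y = 3/s. Y = 3/(s(s+1)). Partial fractions: Y = 3/s - 3/(s+1)

Final answer: y(t) = 3(1 - e^(-t))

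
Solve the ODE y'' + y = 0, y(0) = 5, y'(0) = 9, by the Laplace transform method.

L{y''} + 1L{y} = 0. s²Y - 5s - 9 + Y = 0. Y(s² + 1) = 5s + 9. Y = (5s + 9)/(s² + 1). Inverting: y(t) = 5cos(t) + 9sin(t)

Final answer: y(t) = 5cos(t) + 9sin(t)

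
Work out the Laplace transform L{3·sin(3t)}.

L{sin(ωt)} = ω/(s² + ω²), so L{sin(3t)} = 3/(s² + 9). Then L{3·sin(3t)} = 3·3/(s² + 9) = 9/(s² + 9)

Final answer: 9/(s² + 9)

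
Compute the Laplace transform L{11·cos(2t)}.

L{cos(ωt)} = s/(s² + ω²), so L{cos(2t)} = s/(s² + 4). Then L{11·cos(2t)} = 11·s/(s² + 4) = 11s/(s² + 4)

Final answer: 11s/(s² + 4)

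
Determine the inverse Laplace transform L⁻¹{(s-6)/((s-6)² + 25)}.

Using frequency shift, L⁻¹{(s-6)/((s-6)² + 25)} = e^(6t)·cos(5t)

Final answer: e^(6t)·cos(5t)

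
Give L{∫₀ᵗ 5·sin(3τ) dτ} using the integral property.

L{∫₀ᵗ f(τ)dτ} = F(s)/s with F(s) = 15/(s² + 9), so the result is (15/(s² + 9))/s = 15/(s(s² + 9))

Final answer: 15/(s(s² + 9))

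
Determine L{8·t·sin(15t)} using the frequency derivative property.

L{sin(15t)} = 15/(s² + 225). By L{t·f(t)} = -F'(s): -d/ds[15/(s² + 225)] = -(15)·(-2s)/(s² + 225)² = 30s/(s² + 225)². Then L{8·t·sin(15t)} = 8·30s/(s² + 225)² = 240s/(s² + 225)²

Final answer: 240s/(s² + 225)²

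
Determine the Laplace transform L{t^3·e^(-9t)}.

L{t^n·e^(at)} = n!/(s-a)^(n+1), so L{t^3·e^(-9t)} = 6/(s+9)^4

Final answer: 6/(s+9)^4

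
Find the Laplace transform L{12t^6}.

L{12t^6} = 12 · L{t^6} = 12 · 720/s^7 = 8640/s^7

Final answer: 8640/s^7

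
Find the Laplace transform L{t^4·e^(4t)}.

L{t^n·e^(at)} = n!/(s-a)^(n+1), so L{t^4·e^(4t)} = 24/(s-4)^5

Final answer: 24/(s-4)^5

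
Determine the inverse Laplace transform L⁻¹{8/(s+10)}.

L⁻¹{1/(s-a)} = e^(at), so L⁻¹{1/(s+10)} = e^(-10t), and L⁻¹{8/(s+10)} = 8·e^(-10t)

Final answer: 8·e^(-10t)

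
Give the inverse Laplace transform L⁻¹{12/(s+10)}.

L⁻¹{1/(s-a)} = e^(at), so L⁻¹{1/(s+10)} = e^(-10t), and L⁻¹{12/(s+10)} = 12·e^(-10t)

Final answer: 12·e^(-10t)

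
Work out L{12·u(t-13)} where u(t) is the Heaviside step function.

L{u(t-a)} = e^(-as)/s. Here a=13, so L{u(t-13)} = e^(-13s)/s, and L{12·u(t-13)} = 12·e^(-13s)/s

Final answer: 12·e^(-13s)/s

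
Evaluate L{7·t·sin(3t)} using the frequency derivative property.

L{sin(3t)} = 3/(s² + 9). By L{t·f(t)} = -F'(s): -d/ds[3/(s² + 9)] = -(3)·(-2s)/(s² + 9)² = 6s/(s² + 9)². Then L{7·t·sin(3t)} = 7·6s/(s² + 9)² = 42s/(s² + 9)²

Final answer: 42s/(s² + 9)²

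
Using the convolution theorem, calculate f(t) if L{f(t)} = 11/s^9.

11/s^9 = (11/s)·(1/s^8) = L{11}·L{t^7/5040}. By convolution, f(t) = 11*t^7/5040 = ∫₀ᵗ 11·τ^7/5040 dτ = 11·t^8/40320

Final answer: 11·t^8/40320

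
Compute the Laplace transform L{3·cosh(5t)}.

L{cosh(ωt)} = s/(s² - ω²), so L{cosh(5t)} = s/(s² - 25). Then L{3·cosh(5t)} = 3·s/(s² - 25) = 3s/(s² - 25)

Final answer: 3s/(s² - 25)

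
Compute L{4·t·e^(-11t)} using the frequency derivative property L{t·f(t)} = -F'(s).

L{e^(-11t)} = 1/(s+11). By frequency derivative: L{t·e^(-11t)} = -d/ds[1/(s+11)] = -(-1)/(s+11)² = 1/(s+11)². Then L{4·t·e^(-11t)} = 4·1/(s+11)² = 4/(s+11)²

Final answer: 4/(s+11)²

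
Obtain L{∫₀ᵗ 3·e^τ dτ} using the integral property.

L{∫₀ᵗ f(τ)dτ} = F(s)/s with F(s) = 3/(s-1), so L{∫₀ᵗ 3·e^τ dτ} = 3/(s(s-1))

Final answer: 3/(s(s-1))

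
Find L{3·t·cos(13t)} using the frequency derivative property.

L{cos(13t)} = s/(s² + 169). Derivative: d/ds[s/(s² + 169)] = [(s² + 169) - s·2s]/(s² + 169)² = (169 - s²)/(s² + 169)². So L{t·cos(13t)} = -F'(s) = (s² - 169)/(s² + 169)². Then L{3·t·cos(13t)} = 3·(s² - 169)/(s² + 169)²

Final answer: 3·(s² - 169)/(s² + 169)²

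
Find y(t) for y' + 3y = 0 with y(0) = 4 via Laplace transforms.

L{y'} + 3L{y} = 0. sY - 4 + 3Y = 0. Y(s+3) = 4. Y = 4/(s+3)

Final answer: y(t) = 4e^(-3t)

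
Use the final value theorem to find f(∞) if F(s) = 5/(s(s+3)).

f(∞) = lim_{s→0} s·5/(s(s+3)) = lim_{s→0} 5/(s+3) = 5/3 = 5/3

Final answer: 5/3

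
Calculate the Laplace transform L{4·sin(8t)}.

L{sin(ωt)} = ω/(s² + ω²), so L{sin(8t)} = 8/(s² + 64). Then L{4·sin(8t)} = 4·8/(s² + 64) = 32/(s² + 64)

Final answer: 32/(s² + 64)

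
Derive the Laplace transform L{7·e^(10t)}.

L{e^(at)} = 1/(s-a), so L{e^(10t)} = 1/(s-10). Then L{7·e^(10t)} = 7/(s-10)

Final answer: 7/(s-10)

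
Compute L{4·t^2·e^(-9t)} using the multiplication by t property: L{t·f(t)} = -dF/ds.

Using L{t^n·e^(at)} = n!/(s-a)^(n+1), L{t^2·e^(-9t)} = 2/(s+9)^3, so L{4·t^2·e^(-9t)} = 4·2/(s+9)^3 = 8/(s+9)^3

Final answer: 8/(s+9)^3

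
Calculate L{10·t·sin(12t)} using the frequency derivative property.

L{sin(12t)} = 12/(s² + 144). By L{t·f(t)} = -F'(s): -d/ds[12/(s² + 144)] = -(12)·(-2s)/(s² + 144)² = 24s/(s² + 144)². Then L{10·t·sin(12t)} = 10·24s/(s² + 144)² = 240s/(s² + 144)²

Final answer: 240s/(s² + 144)²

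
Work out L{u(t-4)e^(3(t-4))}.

u(t-a)f(t-a) with f(t)=e^(3t). L{e^(3t)} = 1/(s-3). By time shift: e^(-4s)/(s-3)

Final answer: e^(-4s)/(s-3)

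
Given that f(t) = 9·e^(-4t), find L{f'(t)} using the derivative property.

f(0) = 9, F(s) = 9/(s+4). L{f'(t)} = s·F(s) - f(0) = 9s/(s+4) - 9 = (9s - 9(s+4))/(s+4) = -36/(s+4)

Final answer: -36/(s+4)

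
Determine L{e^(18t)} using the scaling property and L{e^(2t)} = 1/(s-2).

Using L{f(at)} = (1/a)F(s/a) with a=9 and f(t) = e^(2t): L{e^(18t)} = (1/9) · 1/((s/9)-2) = (1/9) · 9/(s-18) = 1/(s-18)

Final answer: 1/(s-18)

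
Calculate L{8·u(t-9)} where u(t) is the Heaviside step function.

L{u(t-a)} = e^(-as)/s. Here a=9, so L{u(t-9)} = e^(-9s)/s, and L{8·u(t-9)} = 8·e^(-9s)/s

Final answer: 8·e^(-9s)/s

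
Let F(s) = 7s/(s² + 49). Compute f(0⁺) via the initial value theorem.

f(0⁺) = lim_{s→∞} s·7s/(s² + 49) = lim_{s→∞} 7s²/(s² + 49) = 7

Final answer: 7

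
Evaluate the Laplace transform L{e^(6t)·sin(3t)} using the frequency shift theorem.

Frequency shift: L{e^(at)f(t)} = F(s-a). L{e^(6t)·sin(3t)} = 3/((s-6)² + 9)

Final answer: 3/((s-6)² + 9)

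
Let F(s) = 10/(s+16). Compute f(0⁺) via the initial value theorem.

f(0⁺) = lim_{s→∞} s·10/(s+16) = lim_{s→∞} 10s/(s+16) = 10

Final answer: 10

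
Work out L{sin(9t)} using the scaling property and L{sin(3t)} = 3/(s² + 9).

Using L{f(at)} = (1/a)F(s/a) with a=3: L{sin(9t)} = (1/3) · 3/((s/3)² + 9) = (1/3) · 3·9/(s² + 81) = 9/(s² + 81)

Final answer: 9/(s² + 81)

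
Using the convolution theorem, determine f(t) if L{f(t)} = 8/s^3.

8/s^3 = (8/s)·(1/s^2) = L{8}·L{t}. By convolution, f(t) = 8*t = ∫₀ᵗ 8·τ dτ = 8·t²/2

Final answer: 8·t²/2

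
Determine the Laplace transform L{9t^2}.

L{9t^2} = 9 · L{t^2} = 9 · 2/s^3 = 18/s^3

Final answer: 18/s^3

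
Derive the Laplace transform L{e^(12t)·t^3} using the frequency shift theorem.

L{e^(at)·t^n} = n!/(s-a)^(n+1), so L{e^(12t)·t^3} = 6/(s-12)^4

Final answer: 6/(s-12)^4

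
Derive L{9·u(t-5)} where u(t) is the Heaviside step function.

L{u(t-a)} = e^(-as)/s. Here a=5, so L{u(t-5)} = e^(-5s)/s, and L{9·u(t-5)} = 9·e^(-5s)/s

Final answer: 9·e^(-5s)/s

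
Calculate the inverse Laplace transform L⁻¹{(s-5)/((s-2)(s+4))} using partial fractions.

Using partial fractions, f(t) = (-3e^(2t) + 9e^(-4t))/6

Final answer: (-3e^(2t) + 9e^(-4t))/6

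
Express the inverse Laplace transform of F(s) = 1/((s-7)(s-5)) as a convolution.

1/((s-7)(s-5)) = (1/(s-7))·(1/(s-5)) = L{e^(7t)}·L{e^(5t)}. So f(t) = e^(7t)*e^(5t) = ∫₀ᵗ e^(7τ)·e^(5(t-τ)) dτ

Final answer: ∫₀ᵗ e^(7τ)·e^(5(t-τ)) dτ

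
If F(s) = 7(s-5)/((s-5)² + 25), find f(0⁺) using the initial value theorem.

f(0⁺) = lim_{s→∞} sF(s) = lim_{s→∞} 7s(s-5)/((s-5)² + 25) = 7

Final answer: 7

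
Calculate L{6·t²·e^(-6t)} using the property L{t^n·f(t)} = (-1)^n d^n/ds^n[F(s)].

L{e^(-6t)} = 1/(s+6). d/ds[1/(s+6)] = -1/(s+6)². d²/ds²[1/(s+6)] = 2/(s+6)³. So L{t²·e^(-6t)} = (-1)² · 2/(s+6)³ = 2/(s+6)³. Then L{6·t²·e^(-6t)} = 6·2/(s+6)³ = 12/(s+6)³

Final answer: 12/(s+6)³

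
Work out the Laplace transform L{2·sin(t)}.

L{sin(ωt)} = ω/(s² + ω²), so L{sin(t)} = 1/(s² + 1). Then L{2·sin(t)} = 2·1/(s² + 1) = 2/(s² + 1)

Final answer: 2/(s² + 1)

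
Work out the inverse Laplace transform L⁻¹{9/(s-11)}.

L⁻¹{1/(s-a)} = e^(at), so L⁻¹{1/(s-11)} = e^(11t), and L⁻¹{9/(s-11)} = 9·e^(11t)

Final answer: 9·e^(11t)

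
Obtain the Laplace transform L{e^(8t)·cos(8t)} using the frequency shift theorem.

Frequency shift: L{e^(at)f(t)} = F(s-a). L{e^(8t)·cos(8t)} = (s-8)/((s-8)² + 64)

Final answer: (s-8)/((s-8)² + 64)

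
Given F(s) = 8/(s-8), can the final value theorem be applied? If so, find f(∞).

sF(s) = 8s/(s-8) has a pole at s = 8 in the right half-plane. Theorem does NOT apply (unstable system; f(t) = 8·e^(8t) grows without bound).

Final answer: Not applicable (unstable)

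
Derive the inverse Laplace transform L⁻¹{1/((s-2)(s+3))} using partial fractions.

Decompose: A/(s-2) + B/(s+3). A = 1/5, B = -1/5. f(t) = (e^(2t) - e^(-3t))/5

Final answer: (e^(2t) - e^(-3t))/5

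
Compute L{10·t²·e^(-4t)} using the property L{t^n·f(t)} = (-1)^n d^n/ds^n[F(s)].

L{e^(-4t)} = 1/(s+4). d/ds[1/(s+4)] = -1/(s+4)². d²/ds²[1/(s+4)] = 2/(s+4)³. So L{t²·e^(-4t)} = (-1)² · 2/(s+4)³ = 2/(s+4)³. Then L{10·t²·e^(-4t)} = 10·2/(s+4)³ = 20/(s+4)³

Final answer: 20/(s+4)³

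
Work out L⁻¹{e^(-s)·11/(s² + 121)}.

L⁻¹{11/(s² + 121)} = sin(11t). By the time shift theorem, L⁻¹{e^(-as)F(s)} = u(t-a)f(t-a) with a=1, so L⁻¹{e^(-s)·11/(s² + 121)} = u(t-1)·sin(11(t-1))

Final answer: u(t-1)·sin(11(t-1))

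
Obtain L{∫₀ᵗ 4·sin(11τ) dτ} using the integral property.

L{∫₀ᵗ f(τ)dτ} = F(s)/s with F(s) = 44/(s² + 121), so the result is (44/(s² + 121))/s = 44/(s(s² + 121))

Final answer: 44/(s(s² + 121))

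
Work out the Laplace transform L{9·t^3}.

L{t^n} = n!/s^(n+1), so L{t^3} = 6/s^4. Then L{9·t^3} = 9·6/s^4 = 54/s^4

Final answer: 54/s^4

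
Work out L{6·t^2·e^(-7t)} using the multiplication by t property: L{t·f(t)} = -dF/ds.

Using L{t^n·e^(at)} = n!/(s-a)^(n+1), L{t^2·e^(-7t)} = 2/(s+7)^3, so L{6·t^2·e^(-7t)} = 6·2/(s+7)^3 = 12/(s+7)^3

Final answer: 12/(s+7)^3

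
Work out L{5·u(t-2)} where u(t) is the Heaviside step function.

L{u(t-a)} = e^(-as)/s. Here a=2, so L{u(t-2)} = e^(-2s)/s, and L{5·u(t-2)} = 5·e^(-2s)/s

Final answer: 5·e^(-2s)/s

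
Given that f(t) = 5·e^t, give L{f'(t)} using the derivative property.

f(0) = 5, F(s) = 5/(s-1). L{f'(t)} = s·F(s) - f(0) = 5s/(s-1) - 5 = (5s - 5(s-1))/(s-1) = 5/(s-1)

Final answer: 5/(s-1)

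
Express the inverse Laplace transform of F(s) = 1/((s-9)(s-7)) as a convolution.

1/((s-9)(s-7)) = (1/(s-9))·(1/(s-7)) = L{e^(9t)}·L{e^(7t)}. So f(t) = e^(9t)*e^(7t) = ∫₀ᵗ e^(9τ)·e^(7(t-τ)) dτ

Final answer: ∫₀ᵗ e^(9τ)·e^(7(t-τ)) dτ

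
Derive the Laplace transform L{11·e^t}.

L{e^(at)} = 1/(s-a), so L{e^t} = 1/(s-1). Then L{11·e^t} = 11/(s-1)

Final answer: 11/(s-1)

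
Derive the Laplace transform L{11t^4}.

L{11t^4} = 11 · L{t^4} = 11 · 24/s^5 = 264/s^5

Final answer: 264/s^5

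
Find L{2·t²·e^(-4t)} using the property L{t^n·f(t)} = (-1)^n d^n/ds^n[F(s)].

L{e^(-4t)} = 1/(s+4). d/ds[1/(s+4)] = -1/(s+4)². d²/ds²[1/(s+4)] = 2/(s+4)³. So L{t²·e^(-4t)} = (-1)² · 2/(s+4)³ = 2/(s+4)³. Then L{2·t²·e^(-4t)} = 2·2/(s+4)³ = 4/(s+4)³

Final answer: 4/(s+4)³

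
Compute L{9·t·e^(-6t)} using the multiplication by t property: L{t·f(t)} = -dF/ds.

Using L{t^n·e^(at)} = n!/(s-a)^(n+1), L{t·e^(-6t)} = 1/(s+6)^2, so L{9·t·e^(-6t)} = 9·1/(s+6)^2 = 9/(s+6)^2

Final answer: 9/(s+6)^2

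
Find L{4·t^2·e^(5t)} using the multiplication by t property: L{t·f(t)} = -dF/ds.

Using L{t^n·e^(at)} = n!/(s-a)^(n+1), L{t^2·e^(5t)} = 2/(s-5)^3, so L{4·t^2·e^(5t)} = 4·2/(s-5)^3 = 8/(s-5)^3

Final answer: 8/(s-5)^3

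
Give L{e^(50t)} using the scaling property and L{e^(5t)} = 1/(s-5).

Using L{f(at)} = (1/a)F(s/a) with a=10 and f(t) = e^(5t): L{e^(50t)} = (1/10) · 1/((s/10)-5) = (1/10) · 10/(s-50) = 1/(s-50)

Final answer: 1/(s-50)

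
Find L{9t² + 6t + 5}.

L{9t² + 6t + 5} = 9·2/s³ + 6/s² + 5/s = 18/s³ + 6/s² + 5/s

Final answer: 18/s³ + 6/s² + 5/s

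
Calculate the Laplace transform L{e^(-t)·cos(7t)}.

L{e^(at)·cos(ωt)} = (s-a)/((s-a)² + ω²), so L{e^(-t)·cos(7t)} = (s+1)/((s+1)² + 49)

Final answer: (s+1)/((s+1)² + 49)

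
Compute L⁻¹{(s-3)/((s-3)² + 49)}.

Using frequency shift: L⁻¹{(s-a)/((s-a)² + b²)} = e^(at)cos(bt). Here a=3, b=7

Final answer: e^(3t)·cos(7t)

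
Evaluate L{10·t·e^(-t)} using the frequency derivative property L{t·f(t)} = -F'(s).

L{e^(-t)} = 1/(s+1). By frequency derivative: L{t·e^(-t)} = -d/ds[1/(s+1)] = -(-1)/(s+1)² = 1/(s+1)². Then L{10·t·e^(-t)} = 10·1/(s+1)² = 10/(s+1)²

Final answer: 10/(s+1)²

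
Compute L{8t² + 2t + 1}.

L{8t² + 2t + 1} = 8·2/s³ + 2/s² + 1/s = 16/s³ + 2/s² + 1/s

Final answer: 16/s³ + 2/s² + 1/s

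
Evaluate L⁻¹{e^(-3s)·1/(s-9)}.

L⁻¹{1/(s-9)} = e^(9t). By the time shift theorem, L⁻¹{e^(-as)F(s)} = u(t-a)f(t-a) with a=3, so L⁻¹{e^(-3s)·1/(s-9)} = u(t-3)·e^(9(t-3))

Final answer: u(t-3)·e^(9(t-3))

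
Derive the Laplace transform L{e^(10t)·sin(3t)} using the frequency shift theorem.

Frequency shift: L{e^(at)f(t)} = F(s-a). L{e^(10t)·sin(3t)} = 3/((s-10)² + 9)

Final answer: 3/((s-10)² + 9)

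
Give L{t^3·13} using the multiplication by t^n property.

L{13} = 13/s. d^1/ds^1[1/s] = -1/s². d^2/ds^2[1/s] = 2/s^3. d^3/ds^3[1/s] = -6/s^4. So L{t^3} = (-1)^{3}·-6/s^4 = 6/s^4. Then L{t^3·13} = 13·6/s^4 = 78/s^4

Final answer: 78/s^4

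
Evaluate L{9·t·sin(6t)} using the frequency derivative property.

L{sin(6t)} = 6/(s² + 36). By L{t·f(t)} = -F'(s): -d/ds[6/(s² + 36)] = -(6)·(-2s)/(s² + 36)² = 12s/(s² + 36)². Then L{9·t·sin(6t)} = 9·12s/(s² + 36)² = 108s/(s² + 36)²

Final answer: 108s/(s² + 36)²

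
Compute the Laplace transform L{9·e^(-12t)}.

L{e^(at)} = 1/(s-a), so L{e^(-12t)} = 1/(s+12). Then L{9·e^(-12t)} = 9/(s+12)

Final answer: 9/(s+12)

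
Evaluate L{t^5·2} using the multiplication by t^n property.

L{2} = 2/s. d^1/ds^1[1/s] = -1/s². d^2/ds^2[1/s] = 2/s^3. d^3/ds^3[1/s] = -6/s^4. d^4/ds^4[1/s] = 24/s^5. d^5/ds^5[1/s] = -120/s^6. So L{t^5} = (-1)^{5}·-120/s^6 = 120/s^6. Then L{t^5·2} = 2·120/s^6 = 240/s^6

Final answer: 240/s^6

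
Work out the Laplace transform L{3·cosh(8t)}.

L{cosh(ωt)} = s/(s² - ω²), so L{cosh(8t)} = s/(s² - 64). Then L{3·cosh(8t)} = 3·s/(s² - 64) = 3s/(s² - 64)

Final answer: 3s/(s² - 64)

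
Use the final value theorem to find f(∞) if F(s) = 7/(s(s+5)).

f(∞) = lim_{s→0} s·7/(s(s+5)) = lim_{s→0} 7/(s+5) = 7/5 = 7/5

Final answer: 7/5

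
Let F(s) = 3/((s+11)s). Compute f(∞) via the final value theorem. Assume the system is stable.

f(∞) = lim_{s→0} sF(s) = lim_{s→0} 3/(s+11) = 3/11

Final answer: 3/11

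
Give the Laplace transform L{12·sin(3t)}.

L{sin(ωt)} = ω/(s² + ω²), so L{sin(3t)} = 3/(s² + 9). Then L{12·sin(3t)} = 12·3/(s² + 9) = 36/(s² + 9)

Final answer: 36/(s² + 9)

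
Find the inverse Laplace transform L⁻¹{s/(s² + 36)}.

L⁻¹{s/(s² + 36)} = cos(6t)

Final answer: cos(6t)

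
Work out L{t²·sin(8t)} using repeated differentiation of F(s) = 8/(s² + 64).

F(s) = 8/(s² + 64). F'(s) = -16s/(s² + 64)². F''(s) = -16(64 - 3s²)/(s² + 64)³ = (48s² - 1024)/(s² + 64)³. So L{t²·sin(8t)} = (-1)² F''(s) = (48s² - 1024)/(s² + 64)³

Final answer: (48s² - 1024)/(s² + 64)³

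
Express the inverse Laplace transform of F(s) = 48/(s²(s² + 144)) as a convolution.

48/(s²(s² + 144)) = (1/s²)·(48/(s² + 144)) = L{t}·L{4·sin(12t)}. So f(t) = t*(4·sin(12t)) = ∫₀ᵗ 4τ·sin(12(t-τ)) dτ

Final answer: ∫₀ᵗ 4τ·sin(12(t-τ)) dτ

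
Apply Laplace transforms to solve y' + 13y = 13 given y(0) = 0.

sY + 13Y = 13/s. Y = 13/(s(s+13)). Partial fractions: Y = 1/s - 1/(s+13)

Final answer: y(t) = (1 - e^(-13t))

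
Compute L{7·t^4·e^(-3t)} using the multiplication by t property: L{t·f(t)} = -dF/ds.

Using L{t^n·e^(at)} = n!/(s-a)^(n+1), L{t^4·e^(-3t)} = 24/(s+3)^5, so L{7·t^4·e^(-3t)} = 7·24/(s+3)^5 = 168/(s+3)^5

Final answer: 168/(s+3)^5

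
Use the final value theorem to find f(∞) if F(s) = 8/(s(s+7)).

f(∞) = lim_{s→0} s·8/(s(s+7)) = lim_{s→0} 8/(s+7) = 8/7 = 8/7

Final answer: 8/7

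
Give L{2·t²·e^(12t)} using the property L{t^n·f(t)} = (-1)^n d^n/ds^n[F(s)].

L{e^(12t)} = 1/(s-12). d/ds[1/(s-12)] = -1/(s-12)². d²/ds²[1/(s-12)] = 2/(s-12)³. So L{t²·e^(12t)} = (-1)² · 2/(s-12)³ = 2/(s-12)³. Then L{2·t²·e^(12t)} = 2·2/(s-12)³ = 4/(s-12)³

Final answer: 4/(s-12)³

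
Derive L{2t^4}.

L{t^n} = n!/s^(n+1). So L{2t^4} = 2·4!/s^5 = 48/s^5

Final answer: 48/s^5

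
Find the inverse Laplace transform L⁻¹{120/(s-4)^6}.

L⁻¹{n!/(s-a)^(n+1)} = t^n·e^(at), so L⁻¹{120/(s-4)^6} = t^5·e^(4t)

Final answer: t^5·e^(4t)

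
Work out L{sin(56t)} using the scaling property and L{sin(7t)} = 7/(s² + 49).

Using L{f(at)} = (1/a)F(s/a) with a=8: L{sin(56t)} = (1/8) · 7/((s/8)² + 49) = (1/8) · 7·64/(s² + 3136) = 56/(s² + 3136)

Final answer: 56/(s² + 3136)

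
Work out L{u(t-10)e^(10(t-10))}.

u(t-a)f(t-a) with f(t)=e^(10t). L{e^(10t)} = 1/(s-10). By time shift: e^(-10s)/(s-10)

Final answer: e^(-10s)/(s-10)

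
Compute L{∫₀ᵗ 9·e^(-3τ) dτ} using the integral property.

L{∫₀ᵗ f(τ)dτ} = F(s)/s with F(s) = 9/(s+3), so L{∫₀ᵗ 9·e^(-3τ) dτ} = 9/(s(s+3))

Final answer: 9/(s(s+3))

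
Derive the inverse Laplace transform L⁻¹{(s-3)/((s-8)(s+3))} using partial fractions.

Using partial fractions, f(t) = (5e^(8t) + 6e^(-3t))/11

Final answer: (5e^(8t) + 6e^(-3t))/11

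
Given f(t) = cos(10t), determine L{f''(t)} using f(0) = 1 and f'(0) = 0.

F(s) = s/(s² + 100). L{f''(t)} = s²F(s) - sf(0) - f'(0) = s³/(s² + 100) - s = (s³ - s(s² + 100))/(s² + 100) = -100s/(s² + 100)

Final answer: -100s/(s² + 100)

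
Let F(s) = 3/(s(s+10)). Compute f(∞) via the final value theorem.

f(∞) = lim_{s→0} s·3/(s(s+10)) = lim_{s→0} 3/(s+10) = 3/10 = 3/10

Final answer: 3/10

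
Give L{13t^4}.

L{t^n} = n!/s^(n+1). So L{13t^4} = 13·4!/s^5 = 312/s^5

Final answer: 312/s^5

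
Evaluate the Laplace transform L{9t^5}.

L{9t^5} = 9 · L{t^5} = 9 · 120/s^6 = 1080/s^6

Final answer: 1080/s^6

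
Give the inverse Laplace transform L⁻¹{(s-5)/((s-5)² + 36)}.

Using frequency shift, L⁻¹{(s-5)/((s-5)² + 36)} = e^(5t)·cos(6t)

Final answer: e^(5t)·cos(6t)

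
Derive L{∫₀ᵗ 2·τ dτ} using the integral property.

L{∫₀ᵗ f(τ)dτ} = F(s)/s with f(t) = 2t. F(s) = 2/s^2, so L{∫₀ᵗ 2·τ dτ} = (2/s^2)/s = 2/s^3. (Check: ∫₀ᵗ 2·τ dτ = 2t^2/2.)

Final answer: 2/s^3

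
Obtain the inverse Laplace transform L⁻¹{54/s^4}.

L⁻¹{n!/s^(n+1)} = t^n with n=3. So L⁻¹{6/s^4} = t^3, and L⁻¹{54/s^4} = (54/6)·t^3 = 9·t^3

Final answer: 9·t^3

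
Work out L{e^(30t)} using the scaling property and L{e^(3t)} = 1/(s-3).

Using L{f(at)} = (1/a)F(s/a) with a=10 and f(t) = e^(3t): L{e^(30t)} = (1/10) · 1/((s/10)-3) = (1/10) · 10/(s-30) = 1/(s-30)

Final answer: 1/(s-30)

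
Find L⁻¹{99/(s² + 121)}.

This is the form c·a/(s² + a²) with a = 11, c = 9. L⁻¹ = 9·sin(11t)

Final answer: 9·sin(11t)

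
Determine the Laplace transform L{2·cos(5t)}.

L{cos(ωt)} = s/(s² + ω²), so L{cos(5t)} = s/(s² + 25). Then L{2·cos(5t)} = 2·s/(s² + 25) = 2s/(s² + 25)

Final answer: 2s/(s² + 25)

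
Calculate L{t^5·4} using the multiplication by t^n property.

L{4} = 4/s. d^1/ds^1[1/s] = -1/s². d^2/ds^2[1/s] = 2/s^3. d^3/ds^3[1/s] = -6/s^4. d^4/ds^4[1/s] = 24/s^5. d^5/ds^5[1/s] = -120/s^6. So L{t^5} = (-1)^{5}·-120/s^6 = 120/s^6. Then L{t^5·4} = 4·120/s^6 = 480/s^6

Final answer: 480/s^6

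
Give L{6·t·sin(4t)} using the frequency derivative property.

L{sin(4t)} = 4/(s² + 16). By L{t·f(t)} = -F'(s): -d/ds[4/(s² + 16)] = -(4)·(-2s)/(s² + 16)² = 8s/(s² + 16)². Then L{6·t·sin(4t)} = 6·8s/(s² + 16)² = 48s/(s² + 16)²

Final answer: 48s/(s² + 16)²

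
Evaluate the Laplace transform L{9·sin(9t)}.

L{sin(ωt)} = ω/(s² + ω²), so L{sin(9t)} = 9/(s² + 81). Then L{9·sin(9t)} = 9·9/(s² + 81) = 81/(s² + 81)

Final answer: 81/(s² + 81)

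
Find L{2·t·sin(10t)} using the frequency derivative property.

L{sin(10t)} = 10/(s² + 100). By L{t·f(t)} = -F'(s): -d/ds[10/(s² + 100)] = -(10)·(-2s)/(s² + 100)² = 20s/(s² + 100)². Then L{2·t·sin(10t)} = 2·20s/(s² + 100)² = 40s/(s² + 100)²

Final answer: 40s/(s² + 100)²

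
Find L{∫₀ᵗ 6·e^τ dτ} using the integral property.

L{∫₀ᵗ f(τ)dτ} = F(s)/s with F(s) = 6/(s-1), so L{∫₀ᵗ 6·e^τ dτ} = 6/(s(s-1))

Final answer: 6/(s(s-1))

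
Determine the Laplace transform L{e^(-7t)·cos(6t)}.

L{e^(at)·cos(ωt)} = (s-a)/((s-a)² + ω²), so L{e^(-7t)·cos(6t)} = (s+7)/((s+7)² + 36)

Final answer: (s+7)/((s+7)² + 36)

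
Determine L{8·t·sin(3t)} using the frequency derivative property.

L{sin(3t)} = 3/(s² + 9). By L{t·f(t)} = -F'(s): -d/ds[3/(s² + 9)] = -(3)·(-2s)/(s² + 9)² = 6s/(s² + 9)². Then L{8·t·sin(3t)} = 8·6s/(s² + 9)² = 48s/(s² + 9)²

Final answer: 48s/(s² + 9)²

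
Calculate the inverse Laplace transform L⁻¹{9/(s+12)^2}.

L⁻¹{n!/(s-a)^(n+1)} = t^n·e^(at) with n=1, a=-12. So L⁻¹{1/(s+12)^2} = t·e^(-12t), and L⁻¹{9/(s+12)^2} = (9/1)·t·e^(-12t) = 9·t·e^(-12t)

Final answer: 9·t·e^(-12t)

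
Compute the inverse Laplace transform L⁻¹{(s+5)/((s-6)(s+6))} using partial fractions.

Using partial fractions, f(t) = (11e^(6t) + e^(-6t))/12

Final answer: (11e^(6t) + e^(-6t))/12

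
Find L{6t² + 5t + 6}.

L{6t² + 5t + 6} = 6·2/s³ + 5/s² + 6/s = 12/s³ + 5/s² + 6/s

Final answer: 12/s³ + 5/s² + 6/s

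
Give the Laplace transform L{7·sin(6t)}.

L{sin(ωt)} = ω/(s² + ω²), so L{sin(6t)} = 6/(s² + 36). Then L{7·sin(6t)} = 7·6/(s² + 36) = 42/(s² + 36)

Final answer: 42/(s² + 36)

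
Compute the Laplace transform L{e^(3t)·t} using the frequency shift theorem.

L{e^(at)·t^n} = n!/(s-a)^(n+1), so L{e^(3t)·t} = 1/(s-3)^2

Final answer: 1/(s-3)^2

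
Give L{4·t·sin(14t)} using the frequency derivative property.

L{sin(14t)} = 14/(s² + 196). By L{t·f(t)} = -F'(s): -d/ds[14/(s² + 196)] = -(14)·(-2s)/(s² + 196)² = 28s/(s² + 196)². Then L{4·t·sin(14t)} = 4·28s/(s² + 196)² = 112s/(s² + 196)²

Final answer: 112s/(s² + 196)²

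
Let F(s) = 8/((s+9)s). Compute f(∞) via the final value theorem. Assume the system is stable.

f(∞) = lim_{s→0} sF(s) = lim_{s→0} 8/(s+9) = 8/9

Final answer: 8/9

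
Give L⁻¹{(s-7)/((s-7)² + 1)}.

Using frequency shift: L⁻¹{(s-a)/((s-a)² + b²)} = e^(at)cos(bt). Here a=7, b=1

Final answer: e^(7t)·cos(t)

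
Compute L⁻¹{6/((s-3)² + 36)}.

Form: b/((s-a)² + b²) → e^(at)sin(bt). With a=3, b=6

Final answer: e^(3t)·sin(6t)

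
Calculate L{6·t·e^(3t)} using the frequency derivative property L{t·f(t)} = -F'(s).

L{e^(3t)} = 1/(s-3). By frequency derivative: L{t·e^(3t)} = -d/ds[1/(s-3)] = -(-1)/(s-3)² = 1/(s-3)². Then L{6·t·e^(3t)} = 6·1/(s-3)² = 6/(s-3)²

Final answer: 6/(s-3)²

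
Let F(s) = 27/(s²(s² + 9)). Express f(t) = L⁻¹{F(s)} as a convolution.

27/(s²(s² + 9)) = (1/s²)·(27/(s² + 9)) = L{t}·L{9·sin(3t)}. So f(t) = t*(9·sin(3t)) = ∫₀ᵗ 9τ·sin(3(t-τ)) dτ

Final answer: ∫₀ᵗ 9τ·sin(3(t-τ)) dτ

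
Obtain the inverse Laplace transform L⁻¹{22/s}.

L⁻¹{c/s} = c, so L⁻¹{22/s} = 22

Final answer: 22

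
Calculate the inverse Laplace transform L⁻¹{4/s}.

L⁻¹{c/s} = c, so L⁻¹{4/s} = 4

Final answer: 4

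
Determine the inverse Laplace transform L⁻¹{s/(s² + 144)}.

L⁻¹{s/(s² + 144)} = cos(12t)

Final answer: cos(12t)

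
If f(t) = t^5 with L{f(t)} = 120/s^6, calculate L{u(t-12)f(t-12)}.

Time shift theorem: L{u(t-a)f(t-a)} = e^(-as)F(s). Here a=12, F(s) = 120/s^6, so L{u(t-12)f(t-12)} = e^(-12s)·120/s^6

Final answer: e^(-12s)·120/s^6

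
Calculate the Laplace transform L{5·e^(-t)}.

L{e^(at)} = 1/(s-a), so L{e^(-t)} = 1/(s+1). Then L{5·e^(-t)} = 5/(s+1)

Final answer: 5/(s+1)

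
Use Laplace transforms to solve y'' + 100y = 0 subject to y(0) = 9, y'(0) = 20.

L{y''} + 100L{y} = 0. s²Y - 9s - 20 + 100Y = 0. Y(s² + 100) = 9s + 20. Y = (9s + 20)/(s² + 100). Inverting: y(t) = 9cos(10t) + 2sin(10t)

Final answer: y(t) = 9cos(10t) + 2sin(10t)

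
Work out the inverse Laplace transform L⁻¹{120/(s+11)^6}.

L⁻¹{n!/(s-a)^(n+1)} = t^n·e^(at), so L⁻¹{120/(s+11)^6} = t^5·e^(-11t)

Final answer: t^5·e^(-11t)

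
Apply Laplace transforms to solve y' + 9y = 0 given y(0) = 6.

L{y'} + 9L{y} = 0. sY - 6 + 9Y = 0. Y(s+9) = 6. Y = 6/(s+9)

Final answer: y(t) = 6e^(-9t)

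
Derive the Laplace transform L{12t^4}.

L{12t^4} = 12 · L{t^4} = 12 · 24/s^5 = 288/s^5

Final answer: 288/s^5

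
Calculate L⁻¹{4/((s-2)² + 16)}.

Form: b/((s-a)² + b²) → e^(at)sin(bt). With a=2, b=4

Final answer: e^(2t)·sin(4t)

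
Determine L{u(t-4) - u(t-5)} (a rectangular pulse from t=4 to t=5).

L{u(t-a)} = e^(-as)/s. L{u(t-4) - u(t-5)} = (e^(-4s) - e^(-5s))/s

Final answer: (e^(-4s) - e^(-5s))/s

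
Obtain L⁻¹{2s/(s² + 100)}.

This is the form c·s/(s² + a²) with a = 10, c = 2. L⁻¹ = 2·cos(10t)

Final answer: 2·cos(10t)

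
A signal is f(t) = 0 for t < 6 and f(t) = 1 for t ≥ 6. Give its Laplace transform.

f(t) = u(t-6). L{u(t-6)} = e^(-6s)/s, so L{f(t)} = e^(-6s)/s

Final answer: e^(-6s)/s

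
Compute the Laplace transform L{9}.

L{9} = 9 · L{1} = 9/s

Final answer: 9/s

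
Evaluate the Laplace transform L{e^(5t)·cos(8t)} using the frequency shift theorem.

Frequency shift: L{e^(at)f(t)} = F(s-a). L{e^(5t)·cos(8t)} = (s-5)/((s-5)² + 64)

Final answer: (s-5)/((s-5)² + 64)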